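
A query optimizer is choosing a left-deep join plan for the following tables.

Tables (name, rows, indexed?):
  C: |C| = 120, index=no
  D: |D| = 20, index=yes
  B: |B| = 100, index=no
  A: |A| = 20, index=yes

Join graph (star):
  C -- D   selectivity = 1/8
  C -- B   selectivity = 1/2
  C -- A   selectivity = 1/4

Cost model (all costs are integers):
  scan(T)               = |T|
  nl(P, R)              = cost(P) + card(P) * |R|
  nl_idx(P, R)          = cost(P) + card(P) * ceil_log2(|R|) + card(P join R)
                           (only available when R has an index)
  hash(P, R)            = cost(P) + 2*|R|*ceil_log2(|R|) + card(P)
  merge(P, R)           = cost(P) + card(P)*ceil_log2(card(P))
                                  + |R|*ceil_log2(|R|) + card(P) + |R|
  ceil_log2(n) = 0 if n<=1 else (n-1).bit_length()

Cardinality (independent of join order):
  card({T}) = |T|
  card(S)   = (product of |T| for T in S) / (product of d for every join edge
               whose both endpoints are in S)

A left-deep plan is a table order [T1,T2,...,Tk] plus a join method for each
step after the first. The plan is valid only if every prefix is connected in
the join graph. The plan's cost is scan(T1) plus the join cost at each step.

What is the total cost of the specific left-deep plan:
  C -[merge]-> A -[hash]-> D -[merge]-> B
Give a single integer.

20800

step 1: scan C: cost=120, card=120
step 2: join A via merge
    card(P join A) = 120*20/(4) = 600
    cost = 120 + 120*7 + 20*5 + 120 + 20 = 1200
step 3: join D via hash
    card(P join D) = 600*20/(8) = 1500
    cost = 1200 + 2*20*5 + 600 = 2000
step 4: join B via merge
    card(P join B) = 1500*100/(2) = 75000
    cost = 2000 + 1500*11 + 100*7 + 1500 + 100 = 20800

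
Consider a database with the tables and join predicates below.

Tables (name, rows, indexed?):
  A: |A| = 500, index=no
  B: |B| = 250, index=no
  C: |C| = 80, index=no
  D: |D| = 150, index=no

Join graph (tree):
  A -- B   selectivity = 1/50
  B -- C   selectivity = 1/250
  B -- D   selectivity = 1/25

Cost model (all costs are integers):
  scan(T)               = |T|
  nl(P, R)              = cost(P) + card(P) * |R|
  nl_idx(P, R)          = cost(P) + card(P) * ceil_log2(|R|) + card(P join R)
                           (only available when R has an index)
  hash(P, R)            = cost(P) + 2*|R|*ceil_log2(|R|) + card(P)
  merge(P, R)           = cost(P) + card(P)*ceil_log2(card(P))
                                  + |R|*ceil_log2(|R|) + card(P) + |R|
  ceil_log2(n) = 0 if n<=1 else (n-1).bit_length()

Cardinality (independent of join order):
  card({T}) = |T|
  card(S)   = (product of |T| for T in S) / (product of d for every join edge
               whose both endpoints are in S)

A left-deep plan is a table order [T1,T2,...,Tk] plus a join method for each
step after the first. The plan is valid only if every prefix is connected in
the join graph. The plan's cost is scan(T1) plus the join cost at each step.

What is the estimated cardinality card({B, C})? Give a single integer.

Tables in S: B(250), C(80)
Edges inside S: B-C(d=250)
numerator = 250 * 80 = 20000
denominator = 250 = 250
card(S) = 20000 / 250 = 80

80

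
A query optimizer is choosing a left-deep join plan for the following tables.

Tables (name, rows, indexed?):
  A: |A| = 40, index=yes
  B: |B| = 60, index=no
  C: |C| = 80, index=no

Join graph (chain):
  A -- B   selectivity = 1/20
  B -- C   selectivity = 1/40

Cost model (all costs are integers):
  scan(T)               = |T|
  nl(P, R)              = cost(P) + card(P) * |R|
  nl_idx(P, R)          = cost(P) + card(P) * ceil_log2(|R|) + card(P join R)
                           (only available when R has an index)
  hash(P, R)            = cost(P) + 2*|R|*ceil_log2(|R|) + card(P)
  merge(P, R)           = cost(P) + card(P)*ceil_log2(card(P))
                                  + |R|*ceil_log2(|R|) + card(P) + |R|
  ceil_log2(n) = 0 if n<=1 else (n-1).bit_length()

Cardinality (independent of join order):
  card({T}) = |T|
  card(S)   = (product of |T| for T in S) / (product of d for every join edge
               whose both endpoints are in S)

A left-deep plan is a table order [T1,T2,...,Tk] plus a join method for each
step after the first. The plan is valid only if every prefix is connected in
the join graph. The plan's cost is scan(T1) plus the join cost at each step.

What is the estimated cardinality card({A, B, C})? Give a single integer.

Tables in S: A(40), B(60), C(80)
Edges inside S: A-B(d=20), B-C(d=40)
numerator = 40 * 60 * 80 = 192000
denominator = 20 * 40 = 800
card(S) = 192000 / 800 = 240

240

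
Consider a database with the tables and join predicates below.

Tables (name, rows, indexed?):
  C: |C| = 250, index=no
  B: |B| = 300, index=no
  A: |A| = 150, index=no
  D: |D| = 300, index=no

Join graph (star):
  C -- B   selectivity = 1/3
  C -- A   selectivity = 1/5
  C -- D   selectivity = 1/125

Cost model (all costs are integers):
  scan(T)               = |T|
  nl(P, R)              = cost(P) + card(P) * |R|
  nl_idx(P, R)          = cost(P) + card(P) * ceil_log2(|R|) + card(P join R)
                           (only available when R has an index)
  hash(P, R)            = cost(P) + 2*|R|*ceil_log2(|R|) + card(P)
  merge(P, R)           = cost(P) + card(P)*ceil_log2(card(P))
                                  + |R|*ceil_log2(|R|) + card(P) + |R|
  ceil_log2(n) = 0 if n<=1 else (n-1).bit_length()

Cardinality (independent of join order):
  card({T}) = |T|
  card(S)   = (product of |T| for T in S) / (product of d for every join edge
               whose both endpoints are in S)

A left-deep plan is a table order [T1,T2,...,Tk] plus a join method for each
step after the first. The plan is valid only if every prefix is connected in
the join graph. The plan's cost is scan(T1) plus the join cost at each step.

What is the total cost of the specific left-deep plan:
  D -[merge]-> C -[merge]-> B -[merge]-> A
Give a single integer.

1036500

step 1: scan D: cost=300, card=300
step 2: join C via merge
    card(P join C) = 300*250/(125) = 600
    cost = 300 + 300*9 + 250*8 + 300 + 250 = 5550
step 3: join B via merge
    card(P join B) = 600*300/(3) = 60000
    cost = 5550 + 600*10 + 300*9 + 600 + 300 = 15150
step 4: join A via merge
    card(P join A) = 60000*150/(5) = 1800000
    cost = 15150 + 60000*16 + 150*8 + 60000 + 150 = 1036500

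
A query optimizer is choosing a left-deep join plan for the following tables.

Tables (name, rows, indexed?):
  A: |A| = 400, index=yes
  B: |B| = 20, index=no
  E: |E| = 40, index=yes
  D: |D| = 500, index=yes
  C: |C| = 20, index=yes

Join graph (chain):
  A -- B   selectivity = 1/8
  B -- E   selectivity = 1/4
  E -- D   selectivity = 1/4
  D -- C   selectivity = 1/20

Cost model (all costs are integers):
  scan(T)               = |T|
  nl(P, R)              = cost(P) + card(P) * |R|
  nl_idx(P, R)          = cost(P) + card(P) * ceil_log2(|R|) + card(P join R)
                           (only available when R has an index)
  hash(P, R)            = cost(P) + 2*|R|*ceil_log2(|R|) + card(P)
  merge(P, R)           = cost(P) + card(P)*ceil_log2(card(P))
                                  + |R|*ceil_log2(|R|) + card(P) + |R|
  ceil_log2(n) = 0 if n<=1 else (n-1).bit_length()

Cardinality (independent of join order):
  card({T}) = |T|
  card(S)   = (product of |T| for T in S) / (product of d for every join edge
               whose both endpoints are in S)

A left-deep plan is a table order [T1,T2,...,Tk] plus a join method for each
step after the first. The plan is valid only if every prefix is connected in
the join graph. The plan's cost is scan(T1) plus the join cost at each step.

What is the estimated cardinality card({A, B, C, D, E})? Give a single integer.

1250000

Tables in S: A(400), B(20), C(20), D(500), E(40)
Edges inside S: A-B(d=8), B-E(d=4), E-D(d=4), D-C(d=20)
numerator = 400 * 20 * 20 * 500 * 40 = 3200000000
denominator = 8 * 4 * 4 * 20 = 2560
card(S) = 3200000000 / 2560 = 1250000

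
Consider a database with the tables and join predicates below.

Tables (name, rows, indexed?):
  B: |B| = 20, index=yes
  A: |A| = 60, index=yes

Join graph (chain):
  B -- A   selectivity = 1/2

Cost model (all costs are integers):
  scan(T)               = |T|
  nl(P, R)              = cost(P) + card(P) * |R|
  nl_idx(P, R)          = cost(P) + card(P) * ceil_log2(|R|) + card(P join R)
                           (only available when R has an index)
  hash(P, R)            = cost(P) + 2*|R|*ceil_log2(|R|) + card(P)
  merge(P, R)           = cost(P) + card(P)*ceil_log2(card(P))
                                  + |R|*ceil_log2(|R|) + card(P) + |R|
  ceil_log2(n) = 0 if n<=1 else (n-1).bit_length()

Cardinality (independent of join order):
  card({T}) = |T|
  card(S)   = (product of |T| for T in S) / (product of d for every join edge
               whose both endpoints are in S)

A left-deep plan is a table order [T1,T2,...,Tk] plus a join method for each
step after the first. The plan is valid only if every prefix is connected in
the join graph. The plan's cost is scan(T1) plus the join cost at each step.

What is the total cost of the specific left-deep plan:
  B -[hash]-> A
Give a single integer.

760

step 1: scan B: cost=20, card=20
step 2: join A via hash
    card(P join A) = 20*60/(2) = 600
    cost = 20 + 2*60*6 + 20 = 760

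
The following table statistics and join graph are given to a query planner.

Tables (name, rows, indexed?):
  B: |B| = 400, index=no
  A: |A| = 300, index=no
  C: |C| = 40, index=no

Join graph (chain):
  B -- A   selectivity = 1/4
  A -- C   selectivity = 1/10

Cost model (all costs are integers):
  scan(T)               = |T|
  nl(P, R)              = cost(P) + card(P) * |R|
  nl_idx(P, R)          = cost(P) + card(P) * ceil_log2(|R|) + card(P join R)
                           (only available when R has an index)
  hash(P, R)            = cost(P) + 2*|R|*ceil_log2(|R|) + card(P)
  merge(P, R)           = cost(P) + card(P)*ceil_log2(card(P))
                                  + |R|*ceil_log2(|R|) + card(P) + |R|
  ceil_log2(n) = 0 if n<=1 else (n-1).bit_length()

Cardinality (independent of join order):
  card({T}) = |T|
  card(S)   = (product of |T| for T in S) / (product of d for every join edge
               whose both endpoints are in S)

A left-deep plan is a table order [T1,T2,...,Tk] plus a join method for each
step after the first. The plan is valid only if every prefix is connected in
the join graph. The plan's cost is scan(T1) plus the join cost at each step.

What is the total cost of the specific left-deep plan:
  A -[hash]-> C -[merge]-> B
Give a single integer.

19480

step 1: scan A: cost=300, card=300
step 2: join C via hash
    card(P join C) = 300*40/(10) = 1200
    cost = 300 + 2*40*6 + 300 = 1080
step 3: join B via merge
    card(P join B) = 1200*400/(4) = 120000
    cost = 1080 + 1200*11 + 400*9 + 1200 + 400 = 19480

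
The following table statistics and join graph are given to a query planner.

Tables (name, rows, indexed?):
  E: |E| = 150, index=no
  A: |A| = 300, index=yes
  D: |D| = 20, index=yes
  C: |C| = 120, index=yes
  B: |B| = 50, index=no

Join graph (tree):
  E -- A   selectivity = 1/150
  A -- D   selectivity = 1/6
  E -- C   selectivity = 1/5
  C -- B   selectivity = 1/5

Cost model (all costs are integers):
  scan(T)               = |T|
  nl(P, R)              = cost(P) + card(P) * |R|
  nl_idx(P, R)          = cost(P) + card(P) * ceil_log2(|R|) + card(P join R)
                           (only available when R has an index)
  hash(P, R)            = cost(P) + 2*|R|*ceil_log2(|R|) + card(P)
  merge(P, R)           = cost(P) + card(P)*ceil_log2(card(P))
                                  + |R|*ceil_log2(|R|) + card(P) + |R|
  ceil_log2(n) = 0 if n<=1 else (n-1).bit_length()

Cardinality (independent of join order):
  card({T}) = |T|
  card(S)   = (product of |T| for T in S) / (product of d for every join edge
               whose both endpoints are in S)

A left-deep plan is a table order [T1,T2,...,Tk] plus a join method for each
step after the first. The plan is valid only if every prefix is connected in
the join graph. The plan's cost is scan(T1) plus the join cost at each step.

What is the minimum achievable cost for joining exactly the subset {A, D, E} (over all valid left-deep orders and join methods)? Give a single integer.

2300

Selinger DP over subsets of {A,D,E}:
  {E}: scan cost=150, card=150
  {A}: scan cost=300, card=300
  {D}: scan cost=20, card=20
  {AE}: card=300; try (A,nl_idx)→1800, (E,hash)→3000, (A,merge)→4500, (E,merge)→4650, (A,hash)→5700, (A,nl)→45150 …(+1); best=1800 via (A,nl_idx)
  {AD}: card=1000; try (D,hash)→800, (A,nl_idx)→1200, (D,nl_idx)→2800, (A,merge)→3140, (D,merge)→3420, (A,hash)→5440 …(+2); best=800 via (D,hash)
  {ADE}: card=1000; try (D,hash)→2300, (E,hash)→4200, (D,nl_idx)→4300, (D,merge)→4920, (D,nl)→7800, (E,merge)→13150 …(+1); best=2300 via (D,hash)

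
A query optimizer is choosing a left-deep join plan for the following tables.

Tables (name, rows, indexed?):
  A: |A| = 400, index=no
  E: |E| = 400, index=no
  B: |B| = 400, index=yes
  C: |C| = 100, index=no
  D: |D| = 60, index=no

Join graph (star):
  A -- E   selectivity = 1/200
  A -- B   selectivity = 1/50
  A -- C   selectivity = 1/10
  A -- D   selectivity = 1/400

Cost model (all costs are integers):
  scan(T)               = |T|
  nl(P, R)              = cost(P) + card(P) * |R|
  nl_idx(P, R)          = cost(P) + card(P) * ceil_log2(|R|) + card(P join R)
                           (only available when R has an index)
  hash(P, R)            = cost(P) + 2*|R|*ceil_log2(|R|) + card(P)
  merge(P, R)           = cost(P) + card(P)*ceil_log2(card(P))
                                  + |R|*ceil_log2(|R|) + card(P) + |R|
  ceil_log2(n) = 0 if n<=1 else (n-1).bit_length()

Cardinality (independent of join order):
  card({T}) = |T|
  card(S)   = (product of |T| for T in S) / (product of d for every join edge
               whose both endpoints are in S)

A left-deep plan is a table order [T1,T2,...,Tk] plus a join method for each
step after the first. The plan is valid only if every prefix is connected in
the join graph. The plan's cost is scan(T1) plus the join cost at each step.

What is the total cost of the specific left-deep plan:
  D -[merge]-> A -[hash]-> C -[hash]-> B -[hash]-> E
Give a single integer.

25740

step 1: scan D: cost=60, card=60
step 2: join A via merge
    card(P join A) = 60*400/(400) = 60
    cost = 60 + 60*6 + 400*9 + 60 + 400 = 4480
step 3: join C via hash
    card(P join C) = 60*100/(10) = 600
    cost = 4480 + 2*100*7 + 60 = 5940
step 4: join B via hash
    card(P join B) = 600*400/(50) = 4800
    cost = 5940 + 2*400*9 + 600 = 13740
step 5: join E via hash
    card(P join E) = 4800*400/(200) = 9600
    cost = 13740 + 2*400*9 + 4800 = 25740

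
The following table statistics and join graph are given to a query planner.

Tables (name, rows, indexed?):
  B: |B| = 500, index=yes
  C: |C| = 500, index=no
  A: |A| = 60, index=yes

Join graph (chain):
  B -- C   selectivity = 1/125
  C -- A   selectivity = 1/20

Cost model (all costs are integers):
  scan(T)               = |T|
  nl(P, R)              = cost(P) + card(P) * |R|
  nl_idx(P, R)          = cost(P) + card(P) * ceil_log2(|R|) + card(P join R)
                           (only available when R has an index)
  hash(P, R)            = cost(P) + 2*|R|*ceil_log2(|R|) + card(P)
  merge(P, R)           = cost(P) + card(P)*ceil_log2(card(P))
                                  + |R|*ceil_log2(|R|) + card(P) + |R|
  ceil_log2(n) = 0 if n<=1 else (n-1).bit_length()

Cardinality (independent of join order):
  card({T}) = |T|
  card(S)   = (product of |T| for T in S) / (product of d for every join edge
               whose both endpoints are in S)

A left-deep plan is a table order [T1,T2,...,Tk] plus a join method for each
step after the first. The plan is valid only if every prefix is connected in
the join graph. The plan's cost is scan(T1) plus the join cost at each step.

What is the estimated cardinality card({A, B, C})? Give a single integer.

6000

Tables in S: A(60), B(500), C(500)
Edges inside S: B-C(d=125), C-A(d=20)
numerator = 60 * 500 * 500 = 15000000
denominator = 125 * 20 = 2500
card(S) = 15000000 / 2500 = 6000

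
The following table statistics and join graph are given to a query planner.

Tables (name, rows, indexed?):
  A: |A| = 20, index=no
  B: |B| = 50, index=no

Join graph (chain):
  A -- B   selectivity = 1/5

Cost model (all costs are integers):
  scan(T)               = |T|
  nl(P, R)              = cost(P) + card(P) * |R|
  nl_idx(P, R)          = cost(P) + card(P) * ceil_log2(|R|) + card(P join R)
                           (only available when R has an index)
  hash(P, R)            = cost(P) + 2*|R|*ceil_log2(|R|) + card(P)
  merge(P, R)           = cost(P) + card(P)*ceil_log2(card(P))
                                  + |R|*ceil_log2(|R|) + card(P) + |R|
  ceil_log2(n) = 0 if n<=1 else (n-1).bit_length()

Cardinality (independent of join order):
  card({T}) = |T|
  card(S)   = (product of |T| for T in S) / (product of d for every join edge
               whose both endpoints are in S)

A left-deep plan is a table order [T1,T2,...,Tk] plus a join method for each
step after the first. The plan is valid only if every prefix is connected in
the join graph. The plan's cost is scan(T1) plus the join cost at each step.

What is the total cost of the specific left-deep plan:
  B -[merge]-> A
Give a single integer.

520

step 1: scan B: cost=50, card=50
step 2: join A via merge
    card(P join A) = 50*20/(5) = 200
    cost = 50 + 50*6 + 20*5 + 50 + 20 = 520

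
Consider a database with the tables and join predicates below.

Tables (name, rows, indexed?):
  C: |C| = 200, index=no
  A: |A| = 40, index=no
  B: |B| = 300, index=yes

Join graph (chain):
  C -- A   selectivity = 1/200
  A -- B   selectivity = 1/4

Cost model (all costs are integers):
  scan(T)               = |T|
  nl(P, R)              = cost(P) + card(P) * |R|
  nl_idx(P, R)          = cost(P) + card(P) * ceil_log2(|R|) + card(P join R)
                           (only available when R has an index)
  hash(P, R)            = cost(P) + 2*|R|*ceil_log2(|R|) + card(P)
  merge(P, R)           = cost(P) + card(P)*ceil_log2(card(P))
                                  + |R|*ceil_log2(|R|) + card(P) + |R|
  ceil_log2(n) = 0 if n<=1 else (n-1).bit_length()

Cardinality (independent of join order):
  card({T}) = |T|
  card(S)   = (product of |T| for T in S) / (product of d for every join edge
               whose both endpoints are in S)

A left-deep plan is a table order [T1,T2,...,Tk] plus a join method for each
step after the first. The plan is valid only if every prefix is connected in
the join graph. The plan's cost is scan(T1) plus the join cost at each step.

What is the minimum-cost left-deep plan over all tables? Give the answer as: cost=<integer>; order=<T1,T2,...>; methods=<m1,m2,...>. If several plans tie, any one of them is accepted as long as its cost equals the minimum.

Selinger DP (subsets sized 1..n):
  {C}: scan cost=200, card=200
  {A}: scan cost=40, card=40
  {B}: scan cost=300, card=300
  {AC}: card=40; try (A,hash)→880, (C,merge)→2120, (A,merge)→2280, (C,hash)→3280, (C,nl)→8040, (A,nl)→8200; best=880 via (A,hash)
  {AB}: card=3000; try (A,hash)→1080, (B,merge)→3320, (B,nl_idx)→3400, (A,merge)→3580, (B,hash)→5480, (B,nl)→12040 …(+1); best=1080 via (A,hash)
  {ABC}: card=3000; try (B,merge)→4160, (B,nl_idx)→4240, (B,hash)→6320, (C,hash)→7280, (B,nl)→12880, (C,merge)→41880 …(+1); best=4160 via (B,merge)

cost=4160; order=C,A,B; methods=hash,merge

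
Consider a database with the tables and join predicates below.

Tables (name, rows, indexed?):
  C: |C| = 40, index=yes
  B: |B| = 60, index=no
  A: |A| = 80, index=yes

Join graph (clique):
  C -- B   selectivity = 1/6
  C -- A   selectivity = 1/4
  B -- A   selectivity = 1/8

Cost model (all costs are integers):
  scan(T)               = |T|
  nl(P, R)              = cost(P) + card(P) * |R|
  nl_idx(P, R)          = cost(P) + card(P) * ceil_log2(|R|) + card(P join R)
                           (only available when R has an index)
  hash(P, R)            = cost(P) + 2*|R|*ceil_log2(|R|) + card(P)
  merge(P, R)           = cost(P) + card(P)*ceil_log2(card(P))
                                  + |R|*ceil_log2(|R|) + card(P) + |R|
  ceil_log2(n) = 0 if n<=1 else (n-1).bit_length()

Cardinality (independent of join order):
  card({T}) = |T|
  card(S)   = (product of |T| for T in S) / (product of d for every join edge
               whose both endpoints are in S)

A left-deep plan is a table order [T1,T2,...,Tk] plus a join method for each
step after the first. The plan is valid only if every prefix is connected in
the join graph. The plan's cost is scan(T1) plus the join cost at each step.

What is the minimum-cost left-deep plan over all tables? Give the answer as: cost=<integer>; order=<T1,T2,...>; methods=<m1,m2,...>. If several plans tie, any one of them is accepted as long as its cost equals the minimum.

cost=1960; order=A,B,C; methods=hash,hash

Selinger DP (subsets sized 1..n):
  {C}: scan cost=40, card=40
  {B}: scan cost=60, card=60
  {A}: scan cost=80, card=80
  {BC}: card=400; try (C,hash)→600, (B,merge)→740, (C,merge)→760, (B,hash)→800, (C,nl_idx)→820, (B,nl)→2440 …(+1); best=600 via (C,hash)
  {AC}: card=800; try (C,hash)→640, (A,merge)→960, (C,merge)→1000, (A,nl_idx)→1120, (A,hash)→1200, (C,nl_idx)→1360 …(+2); best=640 via (C,hash)
  {AB}: card=600; try (B,hash)→880, (A,nl_idx)→1080, (A,merge)→1120, (B,merge)→1140, (A,hash)→1240, (A,nl)→4860 …(+1); best=880 via (B,hash)
  {ABC}: card=1000; try (C,hash)→1960, (A,hash)→2120, (B,hash)→2160, (A,nl_idx)→4400, (A,merge)→5240, (C,nl_idx)→5480 …(+5); best=1960 via (C,hash)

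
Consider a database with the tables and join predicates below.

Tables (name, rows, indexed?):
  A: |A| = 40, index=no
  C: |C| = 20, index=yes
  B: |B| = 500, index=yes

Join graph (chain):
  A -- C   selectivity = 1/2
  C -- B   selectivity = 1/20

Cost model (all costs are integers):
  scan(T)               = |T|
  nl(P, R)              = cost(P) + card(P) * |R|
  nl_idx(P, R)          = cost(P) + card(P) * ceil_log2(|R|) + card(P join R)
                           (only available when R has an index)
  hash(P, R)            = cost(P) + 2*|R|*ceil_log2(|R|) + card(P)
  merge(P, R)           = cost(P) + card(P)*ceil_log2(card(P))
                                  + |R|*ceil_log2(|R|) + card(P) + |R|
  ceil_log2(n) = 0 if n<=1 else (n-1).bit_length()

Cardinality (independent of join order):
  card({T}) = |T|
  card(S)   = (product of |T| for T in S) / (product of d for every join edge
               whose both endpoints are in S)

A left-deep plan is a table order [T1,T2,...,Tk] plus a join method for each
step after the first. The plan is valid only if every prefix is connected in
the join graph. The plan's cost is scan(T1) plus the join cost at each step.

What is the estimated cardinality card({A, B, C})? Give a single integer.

10000

Tables in S: A(40), B(500), C(20)
Edges inside S: A-C(d=2), C-B(d=20)
numerator = 40 * 500 * 20 = 400000
denominator = 2 * 20 = 40
card(S) = 400000 / 40 = 10000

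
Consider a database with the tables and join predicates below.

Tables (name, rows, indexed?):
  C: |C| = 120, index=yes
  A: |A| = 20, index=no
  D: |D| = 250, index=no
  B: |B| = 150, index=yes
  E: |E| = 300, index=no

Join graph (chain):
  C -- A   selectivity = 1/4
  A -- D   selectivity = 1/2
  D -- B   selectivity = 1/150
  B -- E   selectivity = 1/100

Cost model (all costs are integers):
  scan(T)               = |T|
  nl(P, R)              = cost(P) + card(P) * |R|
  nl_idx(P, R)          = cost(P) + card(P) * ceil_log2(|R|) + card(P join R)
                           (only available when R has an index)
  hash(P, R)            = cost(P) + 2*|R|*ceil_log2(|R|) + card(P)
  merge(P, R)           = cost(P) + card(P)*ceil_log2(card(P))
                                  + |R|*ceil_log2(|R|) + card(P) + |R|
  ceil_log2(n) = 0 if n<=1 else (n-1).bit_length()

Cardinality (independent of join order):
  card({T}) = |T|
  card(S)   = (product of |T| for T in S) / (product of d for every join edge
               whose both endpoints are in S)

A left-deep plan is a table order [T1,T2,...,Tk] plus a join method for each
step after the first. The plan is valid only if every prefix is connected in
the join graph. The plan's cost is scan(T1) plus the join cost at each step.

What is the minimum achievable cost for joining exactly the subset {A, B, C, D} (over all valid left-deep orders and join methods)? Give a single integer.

Selinger DP over subsets of {A,B,C,D}:
  {C}: scan cost=120, card=120
  {A}: scan cost=20, card=20
  {D}: scan cost=250, card=250
  {B}: scan cost=150, card=150
  {AC}: card=600; try (A,hash)→440, (C,nl_idx)→760, (C,merge)→1100, (A,merge)→1200, (C,hash)→1720, (C,nl)→2420 …(+1); best=440 via (A,hash)
  {AD}: card=2500; try (A,hash)→700, (D,merge)→2390, (A,merge)→2620, (D,hash)→4040, (D,nl)→5020, (A,nl)→5250; best=700 via (A,hash)
  {BD}: card=250; try (B,nl_idx)→2500, (B,hash)→2900, (D,merge)→3750, (B,merge)→3850, (D,hash)→4300, (D,nl)→37650 …(+1); best=2500 via (B,nl_idx)
  {ACD}: card=75000; try (C,hash)→4880, (D,hash)→5040, (D,merge)→9290, (C,merge)→34160, (C,nl_idx)→93200, (D,nl)→150440 …(+1); best=4880 via (C,hash)
  {ABD}: card=2500; try (A,hash)→2950, (A,merge)→4870, (B,hash)→5600, (A,nl)→7500, (B,nl_idx)→23200, (B,merge)→34550 …(+1); best=2950 via (A,hash)
  {ABCD}: card=75000; try (C,hash)→7130, (C,merge)→36410, (B,hash)→82280, (C,nl_idx)→95450, (C,nl)→302950, (B,nl_idx)→679880 …(+2); best=7130 via (C,hash)

7130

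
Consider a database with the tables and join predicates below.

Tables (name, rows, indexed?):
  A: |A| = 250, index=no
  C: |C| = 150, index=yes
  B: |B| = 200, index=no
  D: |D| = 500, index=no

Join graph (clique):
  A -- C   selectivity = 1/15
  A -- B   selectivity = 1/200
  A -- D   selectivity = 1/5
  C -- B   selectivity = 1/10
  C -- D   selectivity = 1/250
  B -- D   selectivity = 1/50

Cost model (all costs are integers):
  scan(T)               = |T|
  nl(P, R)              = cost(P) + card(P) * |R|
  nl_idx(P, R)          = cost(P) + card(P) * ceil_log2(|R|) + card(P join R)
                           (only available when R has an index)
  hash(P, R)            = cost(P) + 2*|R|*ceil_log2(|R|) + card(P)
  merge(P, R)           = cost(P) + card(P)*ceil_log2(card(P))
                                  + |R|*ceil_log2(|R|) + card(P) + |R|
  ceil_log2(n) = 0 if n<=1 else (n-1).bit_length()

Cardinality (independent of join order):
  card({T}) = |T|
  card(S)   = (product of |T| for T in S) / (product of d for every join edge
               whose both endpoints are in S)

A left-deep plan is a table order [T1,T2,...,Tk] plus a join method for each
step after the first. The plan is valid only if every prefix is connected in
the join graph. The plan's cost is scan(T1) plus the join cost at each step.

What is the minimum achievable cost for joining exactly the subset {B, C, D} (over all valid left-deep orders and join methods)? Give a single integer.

6900

Selinger DP over subsets of {B,C,D}:
  {C}: scan cost=150, card=150
  {B}: scan cost=200, card=200
  {D}: scan cost=500, card=500
  {BC}: card=3000; try (C,hash)→2800, (B,merge)→3300, (C,merge)→3350, (B,hash)→3500, (C,nl_idx)→4800, (B,nl)→30150 …(+1); best=2800 via (C,hash)
  {CD}: card=300; try (C,hash)→3400, (C,nl_idx)→4800, (D,merge)→6500, (C,merge)→6850, (D,hash)→9300, (D,nl)→75150 …(+1); best=3400 via (C,hash)
  {BD}: card=2000; try (B,hash)→4200, (D,merge)→7000, (B,merge)→7300, (D,hash)→9400, (D,nl)→100200, (B,nl)→100500; best=4200 via (B,hash)
  {BCD}: card=120; try (B,hash)→6900, (B,merge)→8200, (C,hash)→8600, (D,hash)→14800, (C,nl_idx)→20320, (C,merge)→29550 …(+4); best=6900 via (B,hash)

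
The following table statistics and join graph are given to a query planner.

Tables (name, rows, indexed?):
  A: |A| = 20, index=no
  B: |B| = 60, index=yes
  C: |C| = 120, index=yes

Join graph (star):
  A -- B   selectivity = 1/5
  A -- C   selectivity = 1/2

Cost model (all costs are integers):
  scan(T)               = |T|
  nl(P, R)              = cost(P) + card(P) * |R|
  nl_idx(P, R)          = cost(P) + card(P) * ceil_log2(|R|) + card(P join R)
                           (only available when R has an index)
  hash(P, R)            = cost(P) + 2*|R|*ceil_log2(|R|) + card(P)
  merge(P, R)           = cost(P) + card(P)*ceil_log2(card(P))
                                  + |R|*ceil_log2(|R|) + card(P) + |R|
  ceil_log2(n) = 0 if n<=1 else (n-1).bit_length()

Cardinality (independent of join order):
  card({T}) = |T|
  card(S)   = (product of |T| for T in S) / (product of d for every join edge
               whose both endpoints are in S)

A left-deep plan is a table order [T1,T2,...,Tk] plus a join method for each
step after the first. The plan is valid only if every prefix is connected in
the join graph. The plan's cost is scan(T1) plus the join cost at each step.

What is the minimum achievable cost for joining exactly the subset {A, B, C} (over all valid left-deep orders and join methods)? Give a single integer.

Selinger DP over subsets of {A,B,C}:
  {A}: scan cost=20, card=20
  {B}: scan cost=60, card=60
  {C}: scan cost=120, card=120
  {AB}: card=240; try (A,hash)→320, (B,nl_idx)→380, (B,merge)→560, (A,merge)→600, (B,hash)→760, (B,nl)→1220 …(+1); best=320 via (A,hash)
  {AC}: card=1200; try (A,hash)→440, (C,merge)→1100, (A,merge)→1200, (C,nl_idx)→1360, (C,hash)→1720, (C,nl)→2420 …(+1); best=440 via (A,hash)
  {ABC}: card=14400; try (C,hash)→2240, (B,hash)→2360, (C,merge)→3440, (B,merge)→15260, (C,nl_idx)→16400, (B,nl_idx)→22040 …(+2); best=2240 via (C,hash)

2240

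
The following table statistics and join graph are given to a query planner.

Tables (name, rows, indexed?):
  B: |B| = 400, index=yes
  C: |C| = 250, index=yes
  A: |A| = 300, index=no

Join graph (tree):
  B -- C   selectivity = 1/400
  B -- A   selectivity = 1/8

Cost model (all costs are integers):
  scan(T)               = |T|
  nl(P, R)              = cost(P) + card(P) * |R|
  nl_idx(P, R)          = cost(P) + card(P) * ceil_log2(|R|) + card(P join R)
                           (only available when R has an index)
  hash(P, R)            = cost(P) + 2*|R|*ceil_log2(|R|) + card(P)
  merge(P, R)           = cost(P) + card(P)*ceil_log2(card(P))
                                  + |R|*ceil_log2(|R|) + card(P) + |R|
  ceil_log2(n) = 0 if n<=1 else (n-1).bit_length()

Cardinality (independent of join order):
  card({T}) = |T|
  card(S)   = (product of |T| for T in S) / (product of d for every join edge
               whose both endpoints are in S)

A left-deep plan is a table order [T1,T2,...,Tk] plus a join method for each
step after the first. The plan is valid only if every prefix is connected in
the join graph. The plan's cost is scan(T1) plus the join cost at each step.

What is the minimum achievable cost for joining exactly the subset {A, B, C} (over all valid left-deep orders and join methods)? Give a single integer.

8000

Selinger DP over subsets of {A,B,C}:
  {B}: scan cost=400, card=400
  {C}: scan cost=250, card=250
  {A}: scan cost=300, card=300
  {BC}: card=250; try (B,nl_idx)→2750, (C,nl_idx)→3850, (C,hash)→4800, (B,merge)→6500, (C,merge)→6650, (B,hash)→7700 …(+2); best=2750 via (B,nl_idx)
  {AB}: card=15000; try (A,hash)→6200, (B,merge)→7300, (A,merge)→7400, (B,hash)→7800, (B,nl_idx)→18000, (B,nl)→120300 …(+1); best=6200 via (A,hash)
  {ABC}: card=9375; try (A,merge)→8000, (A,hash)→8400, (C,hash)→25200, (A,nl)→77750, (C,nl_idx)→135575, (C,merge)→233450 …(+1); best=8000 via (A,merge)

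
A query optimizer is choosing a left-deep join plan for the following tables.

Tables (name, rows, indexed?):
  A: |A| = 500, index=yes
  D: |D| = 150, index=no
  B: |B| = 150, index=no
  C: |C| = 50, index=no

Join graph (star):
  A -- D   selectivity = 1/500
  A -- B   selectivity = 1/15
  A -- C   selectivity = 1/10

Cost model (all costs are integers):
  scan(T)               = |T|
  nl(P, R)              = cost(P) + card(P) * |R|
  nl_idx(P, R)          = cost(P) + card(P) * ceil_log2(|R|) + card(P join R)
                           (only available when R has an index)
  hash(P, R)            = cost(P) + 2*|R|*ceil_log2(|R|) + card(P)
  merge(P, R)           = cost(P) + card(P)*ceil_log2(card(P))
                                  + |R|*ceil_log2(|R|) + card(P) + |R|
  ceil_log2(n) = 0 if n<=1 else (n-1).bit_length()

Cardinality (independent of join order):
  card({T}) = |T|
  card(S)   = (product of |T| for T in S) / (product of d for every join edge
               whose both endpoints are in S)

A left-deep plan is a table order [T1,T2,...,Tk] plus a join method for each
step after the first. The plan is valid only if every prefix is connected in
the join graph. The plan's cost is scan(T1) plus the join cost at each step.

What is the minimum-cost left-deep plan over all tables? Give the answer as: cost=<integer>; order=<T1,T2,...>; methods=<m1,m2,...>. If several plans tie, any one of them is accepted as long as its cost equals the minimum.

cost=5550; order=D,A,C,B; methods=nl_idx,hash,hash

Selinger DP (subsets sized 1..n):
  {A}: scan cost=500, card=500
  {D}: scan cost=150, card=150
  {B}: scan cost=150, card=150
  {C}: scan cost=50, card=50
  {AD}: card=150; try (A,nl_idx)→1650, (D,hash)→3400, (A,merge)→6500, (D,merge)→6850, (A,hash)→9300, (A,nl)→75150 …(+1); best=1650 via (A,nl_idx)
  {AB}: card=5000; try (B,hash)→3400, (A,merge)→6500, (A,nl_idx)→6500, (B,merge)→6850, (A,hash)→9300, (A,nl)→75150 …(+1); best=3400 via (B,hash)
  {AC}: card=2500; try (C,hash)→1600, (A,nl_idx)→3000, (A,merge)→5400, (C,merge)→5850, (A,hash)→9100, (A,nl)→25050 …(+1); best=1600 via (C,hash)
  {ABD}: card=1500; try (B,hash)→4200, (B,merge)→4350, (D,hash)→10800, (B,nl)→24150, (D,merge)→74750, (D,nl)→753400; best=4200 via (B,hash)
  {ACD}: card=750; try (C,hash)→2400, (C,merge)→3350, (D,hash)→6500, (C,nl)→9150, (D,merge)→35450, (D,nl)→376600; best=2400 via (C,hash)
  {ABC}: card=25000; try (B,hash)→6500, (C,hash)→9000, (B,merge)→35450, (C,merge)→73750, (C,nl)→253400, (B,nl)→376600; best=6500 via (B,hash)
  {ABCD}: card=7500; try (B,hash)→5550, (C,hash)→6300, (B,merge)→12000, (C,merge)→22550, (D,hash)→33900, (C,nl)→79200 …(+3); best=5550 via (B,hash)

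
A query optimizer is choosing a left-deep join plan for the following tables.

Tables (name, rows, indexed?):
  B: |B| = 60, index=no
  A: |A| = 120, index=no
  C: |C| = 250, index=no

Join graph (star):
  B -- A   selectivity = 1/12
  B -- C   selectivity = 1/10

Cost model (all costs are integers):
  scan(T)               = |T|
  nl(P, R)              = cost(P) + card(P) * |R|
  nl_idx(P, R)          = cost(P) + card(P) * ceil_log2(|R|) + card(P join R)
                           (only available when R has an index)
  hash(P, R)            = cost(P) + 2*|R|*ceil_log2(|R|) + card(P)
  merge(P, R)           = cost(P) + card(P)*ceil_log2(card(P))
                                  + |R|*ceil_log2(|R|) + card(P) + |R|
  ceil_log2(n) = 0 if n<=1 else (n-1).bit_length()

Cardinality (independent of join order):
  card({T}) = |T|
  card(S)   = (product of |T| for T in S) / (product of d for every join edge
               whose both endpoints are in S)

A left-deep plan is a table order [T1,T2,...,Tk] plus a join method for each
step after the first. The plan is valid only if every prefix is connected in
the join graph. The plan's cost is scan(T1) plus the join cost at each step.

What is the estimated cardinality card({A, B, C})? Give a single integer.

Tables in S: A(120), B(60), C(250)
Edges inside S: B-A(d=12), B-C(d=10)
numerator = 120 * 60 * 250 = 1800000
denominator = 12 * 10 = 120
card(S) = 1800000 / 120 = 15000

15000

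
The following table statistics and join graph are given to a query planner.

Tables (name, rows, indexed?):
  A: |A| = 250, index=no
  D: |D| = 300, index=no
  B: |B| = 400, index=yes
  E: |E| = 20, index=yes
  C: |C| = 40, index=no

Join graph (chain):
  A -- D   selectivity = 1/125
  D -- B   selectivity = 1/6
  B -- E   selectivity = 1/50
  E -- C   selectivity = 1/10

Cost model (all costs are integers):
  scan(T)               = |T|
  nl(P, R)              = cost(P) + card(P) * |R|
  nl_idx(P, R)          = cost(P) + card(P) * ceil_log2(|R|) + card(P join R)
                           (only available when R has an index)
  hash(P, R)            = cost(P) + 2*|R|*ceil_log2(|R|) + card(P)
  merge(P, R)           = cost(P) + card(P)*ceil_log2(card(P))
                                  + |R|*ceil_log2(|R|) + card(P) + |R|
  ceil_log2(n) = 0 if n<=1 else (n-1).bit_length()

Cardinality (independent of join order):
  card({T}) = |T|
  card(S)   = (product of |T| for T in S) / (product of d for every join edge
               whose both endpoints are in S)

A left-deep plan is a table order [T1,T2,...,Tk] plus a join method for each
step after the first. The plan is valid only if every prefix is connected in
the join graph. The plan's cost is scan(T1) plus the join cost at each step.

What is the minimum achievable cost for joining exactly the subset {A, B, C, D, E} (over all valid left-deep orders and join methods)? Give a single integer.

Selinger DP over subsets of {A,B,C,D,E}:
  {A}: scan cost=250, card=250
  {D}: scan cost=300, card=300
  {B}: scan cost=400, card=400
  {E}: scan cost=20, card=20
  {C}: scan cost=40, card=40
  {AD}: card=600; try (A,hash)→4600, (D,merge)→5500, (A,merge)→5550, (D,hash)→5900, (D,nl)→75250, (A,nl)→75300; best=4600 via (A,hash)
  {BD}: card=20000; try (D,hash)→6200, (B,merge)→7300, (D,merge)→7400, (B,hash)→7800, (B,nl_idx)→23000, (B,nl)→120300 …(+1); best=6200 via (D,hash)
  {BE}: card=160; try (B,nl_idx)→360, (E,hash)→1000, (E,nl_idx)→2560, (B,merge)→4140, (E,merge)→4520, (B,hash)→7240 …(+2); best=360 via (B,nl_idx)
  {CE}: card=80; try (E,hash)→280, (E,nl_idx)→320, (C,merge)→420, (E,merge)→440, (C,hash)→520, (C,nl)→820 …(+1); best=280 via (E,hash)
  {ABD}: card=40000; try (B,hash)→12400, (B,merge)→15200, (A,hash)→30200, (B,nl_idx)→50000, (B,nl)→244600, (A,merge)→328450 …(+1); best=12400 via (B,hash)
  {BDE}: card=8000; try (D,merge)→4800, (D,hash)→5920, (E,hash)→26400, (D,nl)→48360, (E,nl_idx)→114200, (E,merge)→326320 …(+1); best=4800 via (D,merge)
  {BCE}: card=640; try (C,hash)→1000, (B,nl_idx)→1640, (C,merge)→2080, (B,merge)→4920, (C,nl)→6760, (B,hash)→7560 …(+1); best=1000 via (C,hash)
  {ABDE}: card=16000; try (A,hash)→16800, (E,hash)→52600, (A,merge)→119050, (E,nl_idx)→228400, (E,merge)→692520, (E,nl)→812400 …(+1); best=16800 via (A,hash)
  {BCDE}: card=32000; try (D,hash)→7040, (D,merge)→11040, (C,hash)→13280, (C,merge)→117080, (D,nl)→193000, (C,nl)→324800; best=7040 via (D,hash)
  {ABCDE}: card=64000; try (C,hash)→33280, (A,hash)→43040, (C,merge)→257080, (A,merge)→521290, (C,nl)→656800, (A,nl)→8007040; best=33280 via (C,hash)

33280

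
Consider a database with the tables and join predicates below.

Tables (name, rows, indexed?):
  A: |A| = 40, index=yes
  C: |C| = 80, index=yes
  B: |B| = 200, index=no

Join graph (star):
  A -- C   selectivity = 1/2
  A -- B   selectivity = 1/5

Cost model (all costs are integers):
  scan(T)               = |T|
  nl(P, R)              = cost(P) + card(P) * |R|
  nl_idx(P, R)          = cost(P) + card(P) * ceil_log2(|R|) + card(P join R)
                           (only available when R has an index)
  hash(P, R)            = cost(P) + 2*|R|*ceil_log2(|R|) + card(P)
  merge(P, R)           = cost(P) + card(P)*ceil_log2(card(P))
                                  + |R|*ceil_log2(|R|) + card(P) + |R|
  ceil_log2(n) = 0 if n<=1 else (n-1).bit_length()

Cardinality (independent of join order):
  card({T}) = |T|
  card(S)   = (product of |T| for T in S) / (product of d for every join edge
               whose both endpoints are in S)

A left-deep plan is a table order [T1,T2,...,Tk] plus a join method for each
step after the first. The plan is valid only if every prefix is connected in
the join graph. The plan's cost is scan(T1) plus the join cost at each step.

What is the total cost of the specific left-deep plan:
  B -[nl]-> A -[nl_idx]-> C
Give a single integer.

step 1: scan B: cost=200, card=200
step 2: join A via nl
    card(P join A) = 200*40/(5) = 1600
    cost = 200 + 200*40 = 8200
step 3: join C via nl_idx
    card(P join C) = 1600*80/(2) = 64000
    cost = 8200 + 1600*7 + 64000 = 83400

83400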